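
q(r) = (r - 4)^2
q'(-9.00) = -26.00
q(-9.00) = 169.00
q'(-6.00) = -20.00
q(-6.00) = 100.00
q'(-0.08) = -8.16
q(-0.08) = 16.65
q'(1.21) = -5.58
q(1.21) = 7.78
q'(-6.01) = -20.02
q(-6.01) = 100.20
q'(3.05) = -1.90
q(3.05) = 0.90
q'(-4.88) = -17.76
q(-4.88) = 78.85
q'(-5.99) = -19.98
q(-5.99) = 99.80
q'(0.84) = -6.32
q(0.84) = 9.99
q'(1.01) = -5.98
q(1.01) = 8.94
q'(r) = 2*r - 8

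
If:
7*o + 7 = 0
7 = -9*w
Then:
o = -1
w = -7/9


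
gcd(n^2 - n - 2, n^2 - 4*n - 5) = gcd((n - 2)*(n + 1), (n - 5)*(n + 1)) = n + 1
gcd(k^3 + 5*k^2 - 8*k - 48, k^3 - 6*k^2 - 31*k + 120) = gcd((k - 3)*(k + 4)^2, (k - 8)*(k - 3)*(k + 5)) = k - 3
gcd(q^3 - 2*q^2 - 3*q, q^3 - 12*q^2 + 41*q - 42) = q - 3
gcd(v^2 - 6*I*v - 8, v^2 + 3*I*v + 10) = v - 2*I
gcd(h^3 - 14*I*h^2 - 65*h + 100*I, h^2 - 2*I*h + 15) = h - 5*I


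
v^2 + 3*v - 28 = (v - 4)*(v + 7)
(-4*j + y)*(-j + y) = 4*j^2 - 5*j*y + y^2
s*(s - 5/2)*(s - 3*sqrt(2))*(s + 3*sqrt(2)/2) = s^4 - 5*s^3/2 - 3*sqrt(2)*s^3/2 - 9*s^2 + 15*sqrt(2)*s^2/4 + 45*s/2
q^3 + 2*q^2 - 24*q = q*(q - 4)*(q + 6)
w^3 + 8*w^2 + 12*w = w*(w + 2)*(w + 6)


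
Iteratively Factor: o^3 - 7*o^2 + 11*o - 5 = (o - 1)*(o^2 - 6*o + 5) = (o - 1)^2*(o - 5)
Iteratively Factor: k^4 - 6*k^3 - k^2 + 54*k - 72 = (k + 3)*(k^3 - 9*k^2 + 26*k - 24) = (k - 4)*(k + 3)*(k^2 - 5*k + 6) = (k - 4)*(k - 3)*(k + 3)*(k - 2)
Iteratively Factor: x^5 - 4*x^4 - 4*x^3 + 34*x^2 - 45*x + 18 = (x - 2)*(x^4 - 2*x^3 - 8*x^2 + 18*x - 9) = (x - 3)*(x - 2)*(x^3 + x^2 - 5*x + 3) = (x - 3)*(x - 2)*(x + 3)*(x^2 - 2*x + 1) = (x - 3)*(x - 2)*(x - 1)*(x + 3)*(x - 1)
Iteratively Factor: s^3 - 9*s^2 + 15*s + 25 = (s - 5)*(s^2 - 4*s - 5) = (s - 5)*(s + 1)*(s - 5)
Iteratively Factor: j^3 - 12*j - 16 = (j + 2)*(j^2 - 2*j - 8) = (j + 2)^2*(j - 4)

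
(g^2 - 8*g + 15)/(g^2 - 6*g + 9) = (g - 5)/(g - 3)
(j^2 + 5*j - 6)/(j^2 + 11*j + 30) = (j - 1)/(j + 5)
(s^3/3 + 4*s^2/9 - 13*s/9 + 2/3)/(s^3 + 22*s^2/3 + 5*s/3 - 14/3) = (s^2 + 2*s - 3)/(3*(s^2 + 8*s + 7))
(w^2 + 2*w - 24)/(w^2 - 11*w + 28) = (w + 6)/(w - 7)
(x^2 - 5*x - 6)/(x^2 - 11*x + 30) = (x + 1)/(x - 5)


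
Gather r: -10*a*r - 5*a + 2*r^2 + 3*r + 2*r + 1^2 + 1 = -5*a + 2*r^2 + r*(5 - 10*a) + 2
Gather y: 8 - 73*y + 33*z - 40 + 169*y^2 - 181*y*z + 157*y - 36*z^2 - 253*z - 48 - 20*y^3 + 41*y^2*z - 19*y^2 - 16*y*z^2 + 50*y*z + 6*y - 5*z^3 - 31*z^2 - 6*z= -20*y^3 + y^2*(41*z + 150) + y*(-16*z^2 - 131*z + 90) - 5*z^3 - 67*z^2 - 226*z - 80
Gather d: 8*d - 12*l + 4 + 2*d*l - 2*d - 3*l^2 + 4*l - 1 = d*(2*l + 6) - 3*l^2 - 8*l + 3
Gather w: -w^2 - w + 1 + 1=-w^2 - w + 2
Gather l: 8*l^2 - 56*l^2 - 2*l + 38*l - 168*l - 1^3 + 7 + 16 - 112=-48*l^2 - 132*l - 90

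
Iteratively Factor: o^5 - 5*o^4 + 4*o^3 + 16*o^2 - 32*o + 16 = (o - 2)*(o^4 - 3*o^3 - 2*o^2 + 12*o - 8) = (o - 2)^2*(o^3 - o^2 - 4*o + 4) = (o - 2)^2*(o + 2)*(o^2 - 3*o + 2) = (o - 2)^2*(o - 1)*(o + 2)*(o - 2)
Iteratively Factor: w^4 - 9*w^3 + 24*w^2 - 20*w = (w - 2)*(w^3 - 7*w^2 + 10*w) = (w - 5)*(w - 2)*(w^2 - 2*w) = (w - 5)*(w - 2)^2*(w)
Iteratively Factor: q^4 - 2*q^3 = (q)*(q^3 - 2*q^2) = q*(q - 2)*(q^2) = q^2*(q - 2)*(q)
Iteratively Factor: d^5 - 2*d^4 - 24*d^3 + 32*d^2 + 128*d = (d - 4)*(d^4 + 2*d^3 - 16*d^2 - 32*d) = (d - 4)*(d + 2)*(d^3 - 16*d) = (d - 4)^2*(d + 2)*(d^2 + 4*d) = d*(d - 4)^2*(d + 2)*(d + 4)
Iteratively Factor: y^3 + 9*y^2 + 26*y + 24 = (y + 2)*(y^2 + 7*y + 12) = (y + 2)*(y + 3)*(y + 4)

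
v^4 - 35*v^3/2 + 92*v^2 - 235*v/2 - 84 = (v - 8)*(v - 7)*(v - 3)*(v + 1/2)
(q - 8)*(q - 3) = q^2 - 11*q + 24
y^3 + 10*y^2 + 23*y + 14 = (y + 1)*(y + 2)*(y + 7)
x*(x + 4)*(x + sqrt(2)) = x^3 + sqrt(2)*x^2 + 4*x^2 + 4*sqrt(2)*x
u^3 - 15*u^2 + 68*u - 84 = (u - 7)*(u - 6)*(u - 2)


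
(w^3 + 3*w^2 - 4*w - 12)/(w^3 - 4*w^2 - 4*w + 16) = (w + 3)/(w - 4)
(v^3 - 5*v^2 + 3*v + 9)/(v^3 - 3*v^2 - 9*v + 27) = (v + 1)/(v + 3)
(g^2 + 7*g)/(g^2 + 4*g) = (g + 7)/(g + 4)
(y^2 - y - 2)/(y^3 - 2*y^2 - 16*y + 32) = (y + 1)/(y^2 - 16)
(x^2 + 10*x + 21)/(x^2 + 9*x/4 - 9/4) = 4*(x + 7)/(4*x - 3)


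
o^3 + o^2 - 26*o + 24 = (o - 4)*(o - 1)*(o + 6)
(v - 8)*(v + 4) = v^2 - 4*v - 32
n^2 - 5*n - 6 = (n - 6)*(n + 1)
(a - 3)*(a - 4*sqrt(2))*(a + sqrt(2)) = a^3 - 3*sqrt(2)*a^2 - 3*a^2 - 8*a + 9*sqrt(2)*a + 24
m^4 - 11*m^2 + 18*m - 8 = (m - 2)*(m - 1)^2*(m + 4)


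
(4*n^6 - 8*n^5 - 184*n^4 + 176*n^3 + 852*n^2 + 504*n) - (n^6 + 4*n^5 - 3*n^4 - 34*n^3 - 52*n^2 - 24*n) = 3*n^6 - 12*n^5 - 181*n^4 + 210*n^3 + 904*n^2 + 528*n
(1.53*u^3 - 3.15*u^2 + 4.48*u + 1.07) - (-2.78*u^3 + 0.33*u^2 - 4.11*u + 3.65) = 4.31*u^3 - 3.48*u^2 + 8.59*u - 2.58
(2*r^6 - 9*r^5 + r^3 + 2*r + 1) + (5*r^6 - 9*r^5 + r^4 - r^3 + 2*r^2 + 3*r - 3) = 7*r^6 - 18*r^5 + r^4 + 2*r^2 + 5*r - 2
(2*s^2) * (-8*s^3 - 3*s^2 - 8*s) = -16*s^5 - 6*s^4 - 16*s^3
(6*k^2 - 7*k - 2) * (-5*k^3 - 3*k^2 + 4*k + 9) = -30*k^5 + 17*k^4 + 55*k^3 + 32*k^2 - 71*k - 18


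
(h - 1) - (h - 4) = 3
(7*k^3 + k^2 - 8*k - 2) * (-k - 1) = -7*k^4 - 8*k^3 + 7*k^2 + 10*k + 2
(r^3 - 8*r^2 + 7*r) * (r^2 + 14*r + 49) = r^5 + 6*r^4 - 56*r^3 - 294*r^2 + 343*r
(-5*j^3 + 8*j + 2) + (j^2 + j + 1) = -5*j^3 + j^2 + 9*j + 3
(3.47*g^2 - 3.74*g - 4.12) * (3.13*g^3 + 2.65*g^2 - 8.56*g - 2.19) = 10.8611*g^5 - 2.5107*g^4 - 52.5098*g^3 + 13.4971*g^2 + 43.4578*g + 9.0228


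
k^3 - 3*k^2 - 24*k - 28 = (k - 7)*(k + 2)^2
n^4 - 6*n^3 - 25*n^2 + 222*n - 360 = (n - 5)*(n - 4)*(n - 3)*(n + 6)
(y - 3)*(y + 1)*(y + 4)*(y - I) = y^4 + 2*y^3 - I*y^3 - 11*y^2 - 2*I*y^2 - 12*y + 11*I*y + 12*I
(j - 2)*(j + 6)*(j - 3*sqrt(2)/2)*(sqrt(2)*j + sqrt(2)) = sqrt(2)*j^4 - 3*j^3 + 5*sqrt(2)*j^3 - 15*j^2 - 8*sqrt(2)*j^2 - 12*sqrt(2)*j + 24*j + 36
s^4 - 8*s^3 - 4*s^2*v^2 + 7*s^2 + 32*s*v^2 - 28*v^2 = (s - 7)*(s - 1)*(s - 2*v)*(s + 2*v)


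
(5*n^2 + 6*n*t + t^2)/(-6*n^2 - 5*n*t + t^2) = (5*n + t)/(-6*n + t)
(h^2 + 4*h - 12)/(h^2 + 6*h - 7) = (h^2 + 4*h - 12)/(h^2 + 6*h - 7)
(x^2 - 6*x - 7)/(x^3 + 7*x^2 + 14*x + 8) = (x - 7)/(x^2 + 6*x + 8)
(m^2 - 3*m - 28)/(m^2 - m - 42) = (m + 4)/(m + 6)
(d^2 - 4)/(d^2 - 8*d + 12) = (d + 2)/(d - 6)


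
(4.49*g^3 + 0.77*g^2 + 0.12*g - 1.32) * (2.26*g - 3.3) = 10.1474*g^4 - 13.0768*g^3 - 2.2698*g^2 - 3.3792*g + 4.356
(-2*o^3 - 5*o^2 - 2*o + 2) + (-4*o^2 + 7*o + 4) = -2*o^3 - 9*o^2 + 5*o + 6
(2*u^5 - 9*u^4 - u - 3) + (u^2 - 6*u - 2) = 2*u^5 - 9*u^4 + u^2 - 7*u - 5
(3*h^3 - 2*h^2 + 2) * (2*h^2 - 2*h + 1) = 6*h^5 - 10*h^4 + 7*h^3 + 2*h^2 - 4*h + 2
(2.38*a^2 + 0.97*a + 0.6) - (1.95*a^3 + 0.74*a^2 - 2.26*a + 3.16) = -1.95*a^3 + 1.64*a^2 + 3.23*a - 2.56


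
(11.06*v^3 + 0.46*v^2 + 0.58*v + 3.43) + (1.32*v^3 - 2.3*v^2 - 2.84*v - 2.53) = 12.38*v^3 - 1.84*v^2 - 2.26*v + 0.9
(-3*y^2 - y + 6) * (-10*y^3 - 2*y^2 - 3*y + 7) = 30*y^5 + 16*y^4 - 49*y^3 - 30*y^2 - 25*y + 42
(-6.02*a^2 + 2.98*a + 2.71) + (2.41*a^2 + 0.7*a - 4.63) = -3.61*a^2 + 3.68*a - 1.92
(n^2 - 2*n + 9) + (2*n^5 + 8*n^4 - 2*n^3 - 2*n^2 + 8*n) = 2*n^5 + 8*n^4 - 2*n^3 - n^2 + 6*n + 9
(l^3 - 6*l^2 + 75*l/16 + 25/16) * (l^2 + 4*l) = l^5 - 2*l^4 - 309*l^3/16 + 325*l^2/16 + 25*l/4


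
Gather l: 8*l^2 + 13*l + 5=8*l^2 + 13*l + 5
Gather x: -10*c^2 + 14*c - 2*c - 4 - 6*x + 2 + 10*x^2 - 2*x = -10*c^2 + 12*c + 10*x^2 - 8*x - 2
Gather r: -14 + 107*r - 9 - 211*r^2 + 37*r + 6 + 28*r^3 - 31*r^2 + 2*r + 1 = 28*r^3 - 242*r^2 + 146*r - 16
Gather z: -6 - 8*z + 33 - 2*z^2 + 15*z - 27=-2*z^2 + 7*z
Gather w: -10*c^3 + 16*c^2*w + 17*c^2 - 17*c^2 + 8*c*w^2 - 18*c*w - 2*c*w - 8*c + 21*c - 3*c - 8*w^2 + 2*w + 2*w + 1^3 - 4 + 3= -10*c^3 + 10*c + w^2*(8*c - 8) + w*(16*c^2 - 20*c + 4)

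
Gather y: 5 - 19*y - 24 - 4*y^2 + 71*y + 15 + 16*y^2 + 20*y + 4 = 12*y^2 + 72*y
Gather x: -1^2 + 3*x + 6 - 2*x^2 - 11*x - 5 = -2*x^2 - 8*x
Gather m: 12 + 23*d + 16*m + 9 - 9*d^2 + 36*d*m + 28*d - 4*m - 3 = -9*d^2 + 51*d + m*(36*d + 12) + 18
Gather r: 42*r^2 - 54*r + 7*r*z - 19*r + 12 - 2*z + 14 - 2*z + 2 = 42*r^2 + r*(7*z - 73) - 4*z + 28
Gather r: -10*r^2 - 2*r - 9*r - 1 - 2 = -10*r^2 - 11*r - 3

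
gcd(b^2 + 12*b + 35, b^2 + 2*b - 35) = b + 7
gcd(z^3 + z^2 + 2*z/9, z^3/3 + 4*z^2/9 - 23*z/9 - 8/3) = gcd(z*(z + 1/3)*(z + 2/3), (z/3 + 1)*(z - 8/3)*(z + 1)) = 1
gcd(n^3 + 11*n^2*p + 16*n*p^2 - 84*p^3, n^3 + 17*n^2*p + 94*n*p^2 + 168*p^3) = n^2 + 13*n*p + 42*p^2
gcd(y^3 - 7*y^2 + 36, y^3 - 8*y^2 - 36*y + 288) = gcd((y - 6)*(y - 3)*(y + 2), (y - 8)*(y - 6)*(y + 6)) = y - 6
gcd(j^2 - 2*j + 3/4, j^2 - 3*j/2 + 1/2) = j - 1/2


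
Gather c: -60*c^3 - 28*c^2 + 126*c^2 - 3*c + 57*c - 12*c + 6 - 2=-60*c^3 + 98*c^2 + 42*c + 4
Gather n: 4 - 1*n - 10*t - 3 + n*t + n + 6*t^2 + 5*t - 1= n*t + 6*t^2 - 5*t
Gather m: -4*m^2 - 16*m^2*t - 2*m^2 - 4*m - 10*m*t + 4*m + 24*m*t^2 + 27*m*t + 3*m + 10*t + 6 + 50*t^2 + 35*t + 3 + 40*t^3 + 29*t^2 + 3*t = m^2*(-16*t - 6) + m*(24*t^2 + 17*t + 3) + 40*t^3 + 79*t^2 + 48*t + 9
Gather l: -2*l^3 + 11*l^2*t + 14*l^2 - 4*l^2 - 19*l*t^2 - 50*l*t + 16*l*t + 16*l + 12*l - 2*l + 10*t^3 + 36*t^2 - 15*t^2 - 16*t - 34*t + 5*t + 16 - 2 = -2*l^3 + l^2*(11*t + 10) + l*(-19*t^2 - 34*t + 26) + 10*t^3 + 21*t^2 - 45*t + 14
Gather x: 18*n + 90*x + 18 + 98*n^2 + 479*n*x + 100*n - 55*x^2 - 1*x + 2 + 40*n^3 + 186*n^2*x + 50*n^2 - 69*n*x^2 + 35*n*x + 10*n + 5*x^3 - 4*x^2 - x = 40*n^3 + 148*n^2 + 128*n + 5*x^3 + x^2*(-69*n - 59) + x*(186*n^2 + 514*n + 88) + 20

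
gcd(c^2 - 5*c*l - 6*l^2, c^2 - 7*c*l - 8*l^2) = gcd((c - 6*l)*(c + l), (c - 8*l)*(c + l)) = c + l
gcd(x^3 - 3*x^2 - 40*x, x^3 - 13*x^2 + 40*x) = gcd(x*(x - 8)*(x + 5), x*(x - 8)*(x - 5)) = x^2 - 8*x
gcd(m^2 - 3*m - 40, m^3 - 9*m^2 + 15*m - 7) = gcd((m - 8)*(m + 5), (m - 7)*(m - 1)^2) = 1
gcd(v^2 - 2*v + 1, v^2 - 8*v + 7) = v - 1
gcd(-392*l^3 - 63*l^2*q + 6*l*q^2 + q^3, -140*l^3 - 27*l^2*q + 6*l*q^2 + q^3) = 7*l + q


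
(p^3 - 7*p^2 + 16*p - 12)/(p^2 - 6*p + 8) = (p^2 - 5*p + 6)/(p - 4)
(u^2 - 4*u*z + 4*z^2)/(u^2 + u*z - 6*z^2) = (u - 2*z)/(u + 3*z)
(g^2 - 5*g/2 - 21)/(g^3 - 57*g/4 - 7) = 2*(g - 6)/(2*g^2 - 7*g - 4)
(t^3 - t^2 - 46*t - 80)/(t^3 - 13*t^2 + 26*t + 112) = (t + 5)/(t - 7)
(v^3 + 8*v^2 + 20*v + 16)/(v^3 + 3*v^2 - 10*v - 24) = (v + 2)/(v - 3)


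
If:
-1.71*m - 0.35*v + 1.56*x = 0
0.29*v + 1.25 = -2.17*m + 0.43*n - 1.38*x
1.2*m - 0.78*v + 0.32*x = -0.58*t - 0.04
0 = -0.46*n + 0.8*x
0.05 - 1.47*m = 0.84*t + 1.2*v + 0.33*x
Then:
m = -0.43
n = -0.84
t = 1.05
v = -0.03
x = -0.48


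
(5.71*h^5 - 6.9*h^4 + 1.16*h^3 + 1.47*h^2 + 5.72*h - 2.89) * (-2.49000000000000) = -14.2179*h^5 + 17.181*h^4 - 2.8884*h^3 - 3.6603*h^2 - 14.2428*h + 7.1961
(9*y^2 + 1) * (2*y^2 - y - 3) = 18*y^4 - 9*y^3 - 25*y^2 - y - 3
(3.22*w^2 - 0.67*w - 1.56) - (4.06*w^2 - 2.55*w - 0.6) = -0.839999999999999*w^2 + 1.88*w - 0.96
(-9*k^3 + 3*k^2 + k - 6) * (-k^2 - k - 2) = 9*k^5 + 6*k^4 + 14*k^3 - k^2 + 4*k + 12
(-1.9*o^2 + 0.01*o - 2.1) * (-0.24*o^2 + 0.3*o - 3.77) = 0.456*o^4 - 0.5724*o^3 + 7.67*o^2 - 0.6677*o + 7.917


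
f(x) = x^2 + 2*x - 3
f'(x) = 2*x + 2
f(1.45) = 2.00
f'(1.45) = 4.90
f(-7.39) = 36.83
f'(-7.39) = -12.78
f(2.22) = 6.37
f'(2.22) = 6.44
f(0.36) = -2.15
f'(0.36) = 2.72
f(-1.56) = -3.69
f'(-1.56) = -1.12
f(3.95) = 20.50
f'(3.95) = 9.90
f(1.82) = 3.95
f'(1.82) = 5.64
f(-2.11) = -2.77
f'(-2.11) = -2.22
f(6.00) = 45.00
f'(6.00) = 14.00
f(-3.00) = 0.00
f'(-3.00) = -4.00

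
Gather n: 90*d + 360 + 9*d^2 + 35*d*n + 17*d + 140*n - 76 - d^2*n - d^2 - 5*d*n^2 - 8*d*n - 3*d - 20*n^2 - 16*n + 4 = 8*d^2 + 104*d + n^2*(-5*d - 20) + n*(-d^2 + 27*d + 124) + 288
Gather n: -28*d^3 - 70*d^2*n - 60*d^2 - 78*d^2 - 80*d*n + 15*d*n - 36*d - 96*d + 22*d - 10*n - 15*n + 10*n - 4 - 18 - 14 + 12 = -28*d^3 - 138*d^2 - 110*d + n*(-70*d^2 - 65*d - 15) - 24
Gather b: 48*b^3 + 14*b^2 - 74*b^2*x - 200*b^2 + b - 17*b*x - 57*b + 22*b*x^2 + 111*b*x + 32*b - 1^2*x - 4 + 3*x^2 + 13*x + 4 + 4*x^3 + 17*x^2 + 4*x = 48*b^3 + b^2*(-74*x - 186) + b*(22*x^2 + 94*x - 24) + 4*x^3 + 20*x^2 + 16*x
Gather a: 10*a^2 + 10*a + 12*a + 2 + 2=10*a^2 + 22*a + 4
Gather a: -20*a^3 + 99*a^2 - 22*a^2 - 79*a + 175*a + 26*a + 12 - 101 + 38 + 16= -20*a^3 + 77*a^2 + 122*a - 35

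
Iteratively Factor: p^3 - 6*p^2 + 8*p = (p)*(p^2 - 6*p + 8) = p*(p - 4)*(p - 2)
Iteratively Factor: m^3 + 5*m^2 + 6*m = (m + 3)*(m^2 + 2*m) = m*(m + 3)*(m + 2)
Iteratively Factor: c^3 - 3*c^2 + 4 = (c - 2)*(c^2 - c - 2) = (c - 2)*(c + 1)*(c - 2)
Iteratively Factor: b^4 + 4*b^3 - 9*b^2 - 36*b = (b - 3)*(b^3 + 7*b^2 + 12*b) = (b - 3)*(b + 4)*(b^2 + 3*b) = (b - 3)*(b + 3)*(b + 4)*(b)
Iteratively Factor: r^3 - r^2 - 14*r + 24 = (r - 2)*(r^2 + r - 12) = (r - 2)*(r + 4)*(r - 3)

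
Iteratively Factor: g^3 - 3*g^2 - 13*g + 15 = (g + 3)*(g^2 - 6*g + 5) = (g - 1)*(g + 3)*(g - 5)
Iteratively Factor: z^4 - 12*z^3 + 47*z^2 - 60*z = (z - 3)*(z^3 - 9*z^2 + 20*z) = (z - 4)*(z - 3)*(z^2 - 5*z) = z*(z - 4)*(z - 3)*(z - 5)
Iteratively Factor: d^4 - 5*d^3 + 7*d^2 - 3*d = (d - 1)*(d^3 - 4*d^2 + 3*d) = (d - 1)^2*(d^2 - 3*d) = (d - 3)*(d - 1)^2*(d)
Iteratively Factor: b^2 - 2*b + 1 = (b - 1)*(b - 1)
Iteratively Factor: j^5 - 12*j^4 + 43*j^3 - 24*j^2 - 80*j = (j - 5)*(j^4 - 7*j^3 + 8*j^2 + 16*j) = (j - 5)*(j - 4)*(j^3 - 3*j^2 - 4*j) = (j - 5)*(j - 4)^2*(j^2 + j) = j*(j - 5)*(j - 4)^2*(j + 1)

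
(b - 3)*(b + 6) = b^2 + 3*b - 18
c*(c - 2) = c^2 - 2*c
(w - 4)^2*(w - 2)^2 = w^4 - 12*w^3 + 52*w^2 - 96*w + 64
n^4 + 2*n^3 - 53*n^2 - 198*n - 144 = (n - 8)*(n + 1)*(n + 3)*(n + 6)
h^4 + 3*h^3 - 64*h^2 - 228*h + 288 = (h - 8)*(h - 1)*(h + 6)^2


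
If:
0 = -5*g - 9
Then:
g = -9/5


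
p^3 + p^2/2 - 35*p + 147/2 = (p - 7/2)*(p - 3)*(p + 7)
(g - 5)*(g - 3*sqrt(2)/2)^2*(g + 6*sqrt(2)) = g^4 - 5*g^3 + 3*sqrt(2)*g^3 - 63*g^2/2 - 15*sqrt(2)*g^2 + 27*sqrt(2)*g + 315*g/2 - 135*sqrt(2)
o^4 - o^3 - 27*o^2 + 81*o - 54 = (o - 3)^2*(o - 1)*(o + 6)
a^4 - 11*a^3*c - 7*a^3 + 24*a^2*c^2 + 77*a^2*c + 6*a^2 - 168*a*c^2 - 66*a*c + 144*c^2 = (a - 6)*(a - 1)*(a - 8*c)*(a - 3*c)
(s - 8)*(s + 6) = s^2 - 2*s - 48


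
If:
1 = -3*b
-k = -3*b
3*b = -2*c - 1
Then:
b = -1/3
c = 0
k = -1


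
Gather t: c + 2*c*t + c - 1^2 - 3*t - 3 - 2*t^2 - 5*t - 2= 2*c - 2*t^2 + t*(2*c - 8) - 6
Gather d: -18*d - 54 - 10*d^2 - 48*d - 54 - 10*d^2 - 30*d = -20*d^2 - 96*d - 108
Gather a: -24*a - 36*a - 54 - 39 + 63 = -60*a - 30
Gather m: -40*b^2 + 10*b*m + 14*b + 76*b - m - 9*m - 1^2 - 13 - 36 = -40*b^2 + 90*b + m*(10*b - 10) - 50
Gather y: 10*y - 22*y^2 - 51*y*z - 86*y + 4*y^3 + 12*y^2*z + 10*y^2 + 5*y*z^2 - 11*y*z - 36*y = 4*y^3 + y^2*(12*z - 12) + y*(5*z^2 - 62*z - 112)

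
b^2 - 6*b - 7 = (b - 7)*(b + 1)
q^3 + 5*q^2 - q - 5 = (q - 1)*(q + 1)*(q + 5)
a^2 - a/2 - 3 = (a - 2)*(a + 3/2)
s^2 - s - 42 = (s - 7)*(s + 6)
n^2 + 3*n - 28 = (n - 4)*(n + 7)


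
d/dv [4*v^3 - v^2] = 2*v*(6*v - 1)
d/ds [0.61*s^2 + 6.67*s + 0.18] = 1.22*s + 6.67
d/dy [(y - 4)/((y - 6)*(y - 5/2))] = 4*(-y^2 + 8*y - 19)/(4*y^4 - 68*y^3 + 409*y^2 - 1020*y + 900)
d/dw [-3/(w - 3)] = 3/(w - 3)^2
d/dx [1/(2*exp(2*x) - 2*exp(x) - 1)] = (2 - 4*exp(x))*exp(x)/(-2*exp(2*x) + 2*exp(x) + 1)^2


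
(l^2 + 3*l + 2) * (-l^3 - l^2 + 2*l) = -l^5 - 4*l^4 - 3*l^3 + 4*l^2 + 4*l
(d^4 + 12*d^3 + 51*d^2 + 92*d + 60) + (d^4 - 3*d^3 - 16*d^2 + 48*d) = 2*d^4 + 9*d^3 + 35*d^2 + 140*d + 60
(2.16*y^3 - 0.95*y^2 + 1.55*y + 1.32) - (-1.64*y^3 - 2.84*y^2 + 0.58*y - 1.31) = 3.8*y^3 + 1.89*y^2 + 0.97*y + 2.63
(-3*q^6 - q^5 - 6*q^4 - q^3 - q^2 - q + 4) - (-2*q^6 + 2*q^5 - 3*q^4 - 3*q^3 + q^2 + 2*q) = -q^6 - 3*q^5 - 3*q^4 + 2*q^3 - 2*q^2 - 3*q + 4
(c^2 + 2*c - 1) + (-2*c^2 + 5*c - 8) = -c^2 + 7*c - 9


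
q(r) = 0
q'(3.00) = 0.00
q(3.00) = 0.00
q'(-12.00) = 0.00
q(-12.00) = 0.00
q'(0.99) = 0.00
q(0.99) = 0.00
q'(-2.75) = 0.00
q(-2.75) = 0.00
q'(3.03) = 0.00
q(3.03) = 0.00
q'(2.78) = 0.00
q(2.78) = 0.00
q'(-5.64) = 0.00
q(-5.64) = 0.00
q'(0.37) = 0.00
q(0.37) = 0.00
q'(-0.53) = 0.00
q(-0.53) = 0.00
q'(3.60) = 0.00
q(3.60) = 0.00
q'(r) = 0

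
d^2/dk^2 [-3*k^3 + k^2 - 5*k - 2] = 2 - 18*k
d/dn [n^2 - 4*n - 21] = 2*n - 4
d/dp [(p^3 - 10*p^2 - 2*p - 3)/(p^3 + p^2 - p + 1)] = (11*p^4 + 2*p^3 + 24*p^2 - 14*p - 5)/(p^6 + 2*p^5 - p^4 + 3*p^2 - 2*p + 1)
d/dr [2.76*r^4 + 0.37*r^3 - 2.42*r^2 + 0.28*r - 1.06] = 11.04*r^3 + 1.11*r^2 - 4.84*r + 0.28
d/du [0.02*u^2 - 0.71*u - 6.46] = 0.04*u - 0.71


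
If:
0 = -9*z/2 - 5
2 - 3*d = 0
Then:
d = 2/3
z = -10/9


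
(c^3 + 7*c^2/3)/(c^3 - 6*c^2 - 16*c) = c*(3*c + 7)/(3*(c^2 - 6*c - 16))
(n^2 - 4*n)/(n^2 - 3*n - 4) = n/(n + 1)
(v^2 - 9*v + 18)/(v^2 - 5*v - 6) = (v - 3)/(v + 1)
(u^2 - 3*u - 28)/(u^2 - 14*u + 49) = (u + 4)/(u - 7)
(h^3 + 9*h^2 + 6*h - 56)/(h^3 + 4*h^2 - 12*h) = (h^2 + 11*h + 28)/(h*(h + 6))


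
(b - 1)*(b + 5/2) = b^2 + 3*b/2 - 5/2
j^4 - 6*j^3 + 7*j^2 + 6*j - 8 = (j - 4)*(j - 2)*(j - 1)*(j + 1)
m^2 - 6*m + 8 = (m - 4)*(m - 2)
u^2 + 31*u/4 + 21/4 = (u + 3/4)*(u + 7)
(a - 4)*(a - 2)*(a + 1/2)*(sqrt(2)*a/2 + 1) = sqrt(2)*a^4/2 - 11*sqrt(2)*a^3/4 + a^3 - 11*a^2/2 + 5*sqrt(2)*a^2/2 + 2*sqrt(2)*a + 5*a + 4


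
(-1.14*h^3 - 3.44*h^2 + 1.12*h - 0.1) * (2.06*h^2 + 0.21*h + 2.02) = -2.3484*h^5 - 7.3258*h^4 - 0.718*h^3 - 6.9196*h^2 + 2.2414*h - 0.202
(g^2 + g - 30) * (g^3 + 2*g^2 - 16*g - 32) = g^5 + 3*g^4 - 44*g^3 - 108*g^2 + 448*g + 960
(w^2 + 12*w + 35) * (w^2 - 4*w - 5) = w^4 + 8*w^3 - 18*w^2 - 200*w - 175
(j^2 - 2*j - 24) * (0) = 0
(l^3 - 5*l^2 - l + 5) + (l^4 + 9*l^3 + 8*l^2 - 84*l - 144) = l^4 + 10*l^3 + 3*l^2 - 85*l - 139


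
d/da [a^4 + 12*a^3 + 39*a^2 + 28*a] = 4*a^3 + 36*a^2 + 78*a + 28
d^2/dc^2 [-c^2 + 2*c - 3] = -2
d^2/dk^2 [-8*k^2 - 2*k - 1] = -16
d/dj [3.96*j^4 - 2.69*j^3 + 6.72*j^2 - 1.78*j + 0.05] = 15.84*j^3 - 8.07*j^2 + 13.44*j - 1.78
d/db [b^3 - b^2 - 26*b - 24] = 3*b^2 - 2*b - 26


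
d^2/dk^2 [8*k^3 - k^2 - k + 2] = 48*k - 2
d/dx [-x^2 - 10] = -2*x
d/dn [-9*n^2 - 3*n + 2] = -18*n - 3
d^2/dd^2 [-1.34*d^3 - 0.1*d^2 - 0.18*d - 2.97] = -8.04*d - 0.2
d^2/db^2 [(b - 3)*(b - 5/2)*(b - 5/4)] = 6*b - 27/2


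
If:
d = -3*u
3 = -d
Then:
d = -3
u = 1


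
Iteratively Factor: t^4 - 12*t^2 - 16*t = (t - 4)*(t^3 + 4*t^2 + 4*t) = (t - 4)*(t + 2)*(t^2 + 2*t) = t*(t - 4)*(t + 2)*(t + 2)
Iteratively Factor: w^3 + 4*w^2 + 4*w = (w + 2)*(w^2 + 2*w) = (w + 2)^2*(w)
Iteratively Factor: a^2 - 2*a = (a - 2)*(a)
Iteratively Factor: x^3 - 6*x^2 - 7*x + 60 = (x - 5)*(x^2 - x - 12) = (x - 5)*(x + 3)*(x - 4)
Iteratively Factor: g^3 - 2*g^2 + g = (g - 1)*(g^2 - g) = (g - 1)^2*(g)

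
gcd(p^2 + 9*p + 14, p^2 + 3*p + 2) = p + 2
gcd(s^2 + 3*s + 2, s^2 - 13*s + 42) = 1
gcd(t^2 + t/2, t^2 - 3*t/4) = t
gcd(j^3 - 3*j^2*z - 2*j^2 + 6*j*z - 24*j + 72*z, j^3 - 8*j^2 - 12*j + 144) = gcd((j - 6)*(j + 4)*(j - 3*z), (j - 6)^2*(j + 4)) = j^2 - 2*j - 24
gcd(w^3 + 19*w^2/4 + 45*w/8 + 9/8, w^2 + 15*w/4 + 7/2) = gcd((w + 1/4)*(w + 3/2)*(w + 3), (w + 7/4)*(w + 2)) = 1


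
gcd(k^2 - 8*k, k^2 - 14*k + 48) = k - 8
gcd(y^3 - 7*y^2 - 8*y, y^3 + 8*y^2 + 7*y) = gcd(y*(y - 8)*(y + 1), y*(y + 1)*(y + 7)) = y^2 + y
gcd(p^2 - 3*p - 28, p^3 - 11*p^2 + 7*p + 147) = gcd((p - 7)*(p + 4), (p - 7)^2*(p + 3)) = p - 7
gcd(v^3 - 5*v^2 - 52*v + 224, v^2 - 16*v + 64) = v - 8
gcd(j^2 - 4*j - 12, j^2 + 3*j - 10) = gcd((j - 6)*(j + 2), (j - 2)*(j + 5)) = 1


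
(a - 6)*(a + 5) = a^2 - a - 30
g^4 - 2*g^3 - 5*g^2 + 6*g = g*(g - 3)*(g - 1)*(g + 2)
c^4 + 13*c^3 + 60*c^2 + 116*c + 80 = (c + 2)^2*(c + 4)*(c + 5)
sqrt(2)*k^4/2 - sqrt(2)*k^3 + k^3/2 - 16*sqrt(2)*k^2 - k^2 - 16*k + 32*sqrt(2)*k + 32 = (k - 2)*(k - 4*sqrt(2))*(k + 4*sqrt(2))*(sqrt(2)*k/2 + 1/2)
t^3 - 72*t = t*(t - 6*sqrt(2))*(t + 6*sqrt(2))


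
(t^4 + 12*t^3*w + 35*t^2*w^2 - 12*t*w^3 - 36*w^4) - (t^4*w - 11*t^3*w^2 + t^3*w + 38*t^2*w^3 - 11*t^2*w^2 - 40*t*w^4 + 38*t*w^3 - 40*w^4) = -t^4*w + t^4 + 11*t^3*w^2 + 11*t^3*w - 38*t^2*w^3 + 46*t^2*w^2 + 40*t*w^4 - 50*t*w^3 + 4*w^4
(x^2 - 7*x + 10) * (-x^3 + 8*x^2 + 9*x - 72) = -x^5 + 15*x^4 - 57*x^3 - 55*x^2 + 594*x - 720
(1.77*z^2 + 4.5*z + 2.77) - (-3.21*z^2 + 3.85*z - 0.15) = 4.98*z^2 + 0.65*z + 2.92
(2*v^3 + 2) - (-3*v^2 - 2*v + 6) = 2*v^3 + 3*v^2 + 2*v - 4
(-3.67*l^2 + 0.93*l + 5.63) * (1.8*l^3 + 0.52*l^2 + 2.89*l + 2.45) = -6.606*l^5 - 0.2344*l^4 + 0.0112999999999985*l^3 - 3.3762*l^2 + 18.5492*l + 13.7935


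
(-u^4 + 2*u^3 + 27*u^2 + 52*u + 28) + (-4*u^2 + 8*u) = -u^4 + 2*u^3 + 23*u^2 + 60*u + 28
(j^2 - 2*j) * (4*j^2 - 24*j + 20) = 4*j^4 - 32*j^3 + 68*j^2 - 40*j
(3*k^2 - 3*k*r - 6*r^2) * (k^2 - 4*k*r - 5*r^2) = 3*k^4 - 15*k^3*r - 9*k^2*r^2 + 39*k*r^3 + 30*r^4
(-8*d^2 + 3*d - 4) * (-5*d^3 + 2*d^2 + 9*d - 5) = 40*d^5 - 31*d^4 - 46*d^3 + 59*d^2 - 51*d + 20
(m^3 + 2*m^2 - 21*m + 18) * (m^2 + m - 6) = m^5 + 3*m^4 - 25*m^3 - 15*m^2 + 144*m - 108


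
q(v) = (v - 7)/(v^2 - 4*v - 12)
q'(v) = (4 - 2*v)*(v - 7)/(v^2 - 4*v - 12)^2 + 1/(v^2 - 4*v - 12) = (v^2 - 4*v - 2*(v - 7)*(v - 2) - 12)/(-v^2 + 4*v + 12)^2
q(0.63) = 0.45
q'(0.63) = -0.16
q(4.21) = 0.25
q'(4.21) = 0.01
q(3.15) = 0.26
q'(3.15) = -0.03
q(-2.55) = -2.03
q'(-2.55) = -3.72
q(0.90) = 0.41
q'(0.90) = -0.13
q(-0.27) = 0.67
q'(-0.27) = -0.37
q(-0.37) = 0.71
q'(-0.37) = -0.42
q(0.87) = 0.42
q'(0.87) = -0.13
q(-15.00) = -0.08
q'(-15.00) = -0.00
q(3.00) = 0.27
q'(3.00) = -0.03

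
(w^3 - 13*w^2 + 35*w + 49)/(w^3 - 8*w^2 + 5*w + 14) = (w - 7)/(w - 2)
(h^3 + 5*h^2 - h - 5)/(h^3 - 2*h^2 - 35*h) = (h^2 - 1)/(h*(h - 7))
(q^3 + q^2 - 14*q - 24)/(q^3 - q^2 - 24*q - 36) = (q - 4)/(q - 6)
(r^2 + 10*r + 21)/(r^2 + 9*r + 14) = (r + 3)/(r + 2)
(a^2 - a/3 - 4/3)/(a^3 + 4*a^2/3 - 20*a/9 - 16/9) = 3*(a + 1)/(3*a^2 + 8*a + 4)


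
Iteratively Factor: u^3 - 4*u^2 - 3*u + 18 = (u + 2)*(u^2 - 6*u + 9) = (u - 3)*(u + 2)*(u - 3)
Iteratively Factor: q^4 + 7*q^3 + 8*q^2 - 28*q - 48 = (q + 4)*(q^3 + 3*q^2 - 4*q - 12) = (q - 2)*(q + 4)*(q^2 + 5*q + 6) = (q - 2)*(q + 3)*(q + 4)*(q + 2)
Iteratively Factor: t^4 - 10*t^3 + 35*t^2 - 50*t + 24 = (t - 3)*(t^3 - 7*t^2 + 14*t - 8) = (t - 3)*(t - 2)*(t^2 - 5*t + 4) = (t - 3)*(t - 2)*(t - 1)*(t - 4)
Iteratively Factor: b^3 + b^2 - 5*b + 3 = (b - 1)*(b^2 + 2*b - 3) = (b - 1)*(b + 3)*(b - 1)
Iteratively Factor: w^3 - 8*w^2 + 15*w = (w - 5)*(w^2 - 3*w) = (w - 5)*(w - 3)*(w)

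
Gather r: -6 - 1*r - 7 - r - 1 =-2*r - 14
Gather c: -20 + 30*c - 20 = 30*c - 40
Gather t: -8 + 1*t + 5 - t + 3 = 0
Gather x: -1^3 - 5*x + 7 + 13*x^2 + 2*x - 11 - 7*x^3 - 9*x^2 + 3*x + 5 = -7*x^3 + 4*x^2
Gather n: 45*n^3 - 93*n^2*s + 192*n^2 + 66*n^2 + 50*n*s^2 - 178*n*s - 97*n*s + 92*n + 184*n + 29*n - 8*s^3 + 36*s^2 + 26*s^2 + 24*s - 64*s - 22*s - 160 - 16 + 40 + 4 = 45*n^3 + n^2*(258 - 93*s) + n*(50*s^2 - 275*s + 305) - 8*s^3 + 62*s^2 - 62*s - 132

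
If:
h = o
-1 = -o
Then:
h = 1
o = 1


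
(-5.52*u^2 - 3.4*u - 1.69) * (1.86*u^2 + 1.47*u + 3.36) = -10.2672*u^4 - 14.4384*u^3 - 26.6886*u^2 - 13.9083*u - 5.6784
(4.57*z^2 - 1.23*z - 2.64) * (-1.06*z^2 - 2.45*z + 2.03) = -4.8442*z^4 - 9.8927*z^3 + 15.089*z^2 + 3.9711*z - 5.3592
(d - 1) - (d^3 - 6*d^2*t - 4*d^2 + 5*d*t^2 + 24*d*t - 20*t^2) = -d^3 + 6*d^2*t + 4*d^2 - 5*d*t^2 - 24*d*t + d + 20*t^2 - 1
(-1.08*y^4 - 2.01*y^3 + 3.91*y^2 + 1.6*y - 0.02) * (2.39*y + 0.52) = -2.5812*y^5 - 5.3655*y^4 + 8.2997*y^3 + 5.8572*y^2 + 0.7842*y - 0.0104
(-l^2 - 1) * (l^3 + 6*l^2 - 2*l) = -l^5 - 6*l^4 + l^3 - 6*l^2 + 2*l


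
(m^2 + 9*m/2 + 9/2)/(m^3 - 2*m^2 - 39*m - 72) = (m + 3/2)/(m^2 - 5*m - 24)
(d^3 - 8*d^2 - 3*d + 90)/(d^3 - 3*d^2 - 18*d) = (d - 5)/d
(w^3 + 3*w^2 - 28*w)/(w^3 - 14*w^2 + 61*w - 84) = w*(w + 7)/(w^2 - 10*w + 21)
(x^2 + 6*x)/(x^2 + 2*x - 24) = x/(x - 4)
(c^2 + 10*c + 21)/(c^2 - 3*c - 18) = (c + 7)/(c - 6)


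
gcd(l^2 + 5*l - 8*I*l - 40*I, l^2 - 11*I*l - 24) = l - 8*I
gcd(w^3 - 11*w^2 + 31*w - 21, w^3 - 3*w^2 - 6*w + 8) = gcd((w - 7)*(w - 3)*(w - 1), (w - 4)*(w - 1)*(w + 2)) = w - 1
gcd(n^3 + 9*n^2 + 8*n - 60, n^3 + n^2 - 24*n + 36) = n^2 + 4*n - 12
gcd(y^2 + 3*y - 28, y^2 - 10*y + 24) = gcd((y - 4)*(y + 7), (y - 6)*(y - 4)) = y - 4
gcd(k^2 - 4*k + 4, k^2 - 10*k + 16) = k - 2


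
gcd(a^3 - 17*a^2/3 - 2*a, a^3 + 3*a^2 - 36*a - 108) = a - 6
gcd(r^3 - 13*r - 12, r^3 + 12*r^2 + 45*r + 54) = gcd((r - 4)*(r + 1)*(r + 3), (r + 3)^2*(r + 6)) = r + 3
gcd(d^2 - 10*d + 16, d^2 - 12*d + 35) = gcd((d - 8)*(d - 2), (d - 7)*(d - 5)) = 1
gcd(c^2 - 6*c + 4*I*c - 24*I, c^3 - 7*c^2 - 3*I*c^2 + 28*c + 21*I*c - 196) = c + 4*I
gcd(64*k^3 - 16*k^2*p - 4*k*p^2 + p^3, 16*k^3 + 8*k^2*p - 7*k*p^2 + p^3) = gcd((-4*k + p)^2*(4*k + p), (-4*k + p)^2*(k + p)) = 16*k^2 - 8*k*p + p^2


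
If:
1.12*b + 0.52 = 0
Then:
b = -0.46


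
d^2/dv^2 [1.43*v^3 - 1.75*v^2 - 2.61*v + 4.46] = 8.58*v - 3.5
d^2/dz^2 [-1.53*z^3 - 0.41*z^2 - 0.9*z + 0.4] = -9.18*z - 0.82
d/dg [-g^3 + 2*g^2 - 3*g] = -3*g^2 + 4*g - 3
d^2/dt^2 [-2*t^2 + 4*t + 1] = -4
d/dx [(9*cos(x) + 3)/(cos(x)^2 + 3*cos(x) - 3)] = 3*(3*cos(x)^2 + 2*cos(x) + 12)*sin(x)/(cos(x)^2 + 3*cos(x) - 3)^2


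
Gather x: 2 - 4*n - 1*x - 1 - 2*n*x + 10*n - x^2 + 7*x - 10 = 6*n - x^2 + x*(6 - 2*n) - 9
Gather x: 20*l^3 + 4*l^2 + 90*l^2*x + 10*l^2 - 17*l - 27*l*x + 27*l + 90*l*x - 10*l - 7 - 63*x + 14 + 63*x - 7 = 20*l^3 + 14*l^2 + x*(90*l^2 + 63*l)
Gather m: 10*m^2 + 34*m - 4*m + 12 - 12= 10*m^2 + 30*m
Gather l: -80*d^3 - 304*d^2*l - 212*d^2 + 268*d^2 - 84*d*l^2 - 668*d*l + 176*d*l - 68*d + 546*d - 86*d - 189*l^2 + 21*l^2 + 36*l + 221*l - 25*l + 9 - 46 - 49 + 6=-80*d^3 + 56*d^2 + 392*d + l^2*(-84*d - 168) + l*(-304*d^2 - 492*d + 232) - 80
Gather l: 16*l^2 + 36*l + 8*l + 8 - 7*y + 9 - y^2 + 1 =16*l^2 + 44*l - y^2 - 7*y + 18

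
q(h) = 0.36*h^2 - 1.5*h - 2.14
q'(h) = 0.72*h - 1.5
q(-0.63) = -1.05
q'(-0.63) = -1.95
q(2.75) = -3.54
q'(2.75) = 0.48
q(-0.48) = -1.34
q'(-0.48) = -1.85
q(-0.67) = -0.97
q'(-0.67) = -1.98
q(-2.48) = 3.79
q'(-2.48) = -3.29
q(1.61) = -3.62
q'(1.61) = -0.34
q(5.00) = -0.64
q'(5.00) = 2.10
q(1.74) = -3.66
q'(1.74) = -0.25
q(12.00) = 31.70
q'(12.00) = 7.14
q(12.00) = 31.70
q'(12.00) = 7.14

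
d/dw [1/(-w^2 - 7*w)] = (2*w + 7)/(w^2*(w + 7)^2)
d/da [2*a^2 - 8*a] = 4*a - 8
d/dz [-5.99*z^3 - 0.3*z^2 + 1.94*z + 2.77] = -17.97*z^2 - 0.6*z + 1.94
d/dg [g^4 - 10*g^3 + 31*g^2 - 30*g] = 4*g^3 - 30*g^2 + 62*g - 30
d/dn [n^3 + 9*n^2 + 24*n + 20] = 3*n^2 + 18*n + 24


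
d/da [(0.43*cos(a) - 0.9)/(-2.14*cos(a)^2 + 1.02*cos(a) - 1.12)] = (-0.9202*cos(a)^2 + 3.852*cos(a) - 0.4364)*sin(a)/(4.5796*cos(a)^4 - 4.3656*cos(a)^3 + 5.834*cos(a)^2 - 2.2848*cos(a) + 1.2544)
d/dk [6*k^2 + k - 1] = 12*k + 1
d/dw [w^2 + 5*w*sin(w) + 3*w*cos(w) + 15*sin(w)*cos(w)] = -3*w*sin(w) + 5*w*cos(w) + 2*w + 5*sin(w) + 3*cos(w) + 15*cos(2*w)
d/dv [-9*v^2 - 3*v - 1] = -18*v - 3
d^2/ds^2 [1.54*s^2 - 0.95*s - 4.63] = 3.08000000000000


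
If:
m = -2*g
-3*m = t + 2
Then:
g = t/6 + 1/3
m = -t/3 - 2/3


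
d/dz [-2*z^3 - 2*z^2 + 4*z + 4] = -6*z^2 - 4*z + 4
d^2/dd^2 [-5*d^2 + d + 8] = -10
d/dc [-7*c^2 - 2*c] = -14*c - 2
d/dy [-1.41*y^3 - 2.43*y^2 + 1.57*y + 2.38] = -4.23*y^2 - 4.86*y + 1.57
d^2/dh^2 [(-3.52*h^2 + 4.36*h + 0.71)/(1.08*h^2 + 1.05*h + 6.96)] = (18.154368*h^3 + 163.72368*h^2 - 191.808648*h - 413.86293)/(1.259712*h^6 + 3.67416*h^5 + 27.926532*h^4 + 48.513465*h^3 + 179.970984*h^2 + 152.59104*h + 337.153536)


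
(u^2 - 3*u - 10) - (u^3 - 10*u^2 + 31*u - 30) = -u^3 + 11*u^2 - 34*u + 20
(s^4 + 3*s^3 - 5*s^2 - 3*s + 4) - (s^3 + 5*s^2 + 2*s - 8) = s^4 + 2*s^3 - 10*s^2 - 5*s + 12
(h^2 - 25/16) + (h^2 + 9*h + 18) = 2*h^2 + 9*h + 263/16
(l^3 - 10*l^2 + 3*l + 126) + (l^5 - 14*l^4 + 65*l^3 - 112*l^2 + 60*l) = l^5 - 14*l^4 + 66*l^3 - 122*l^2 + 63*l + 126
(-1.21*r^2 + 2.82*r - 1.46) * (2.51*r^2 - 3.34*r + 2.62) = -3.0371*r^4 + 11.1196*r^3 - 16.2536*r^2 + 12.2648*r - 3.8252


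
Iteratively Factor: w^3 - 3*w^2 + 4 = (w - 2)*(w^2 - w - 2) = (w - 2)^2*(w + 1)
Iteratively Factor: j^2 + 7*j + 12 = (j + 3)*(j + 4)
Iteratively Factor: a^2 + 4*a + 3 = (a + 1)*(a + 3)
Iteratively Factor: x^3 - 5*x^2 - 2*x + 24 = (x - 4)*(x^2 - x - 6) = (x - 4)*(x - 3)*(x + 2)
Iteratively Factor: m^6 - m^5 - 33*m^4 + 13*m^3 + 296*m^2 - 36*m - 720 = (m - 5)*(m^5 + 4*m^4 - 13*m^3 - 52*m^2 + 36*m + 144) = (m - 5)*(m - 3)*(m^4 + 7*m^3 + 8*m^2 - 28*m - 48) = (m - 5)*(m - 3)*(m - 2)*(m^3 + 9*m^2 + 26*m + 24) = (m - 5)*(m - 3)*(m - 2)*(m + 4)*(m^2 + 5*m + 6) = (m - 5)*(m - 3)*(m - 2)*(m + 2)*(m + 4)*(m + 3)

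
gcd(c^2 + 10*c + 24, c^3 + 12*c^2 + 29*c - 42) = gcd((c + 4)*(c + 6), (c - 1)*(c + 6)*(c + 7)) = c + 6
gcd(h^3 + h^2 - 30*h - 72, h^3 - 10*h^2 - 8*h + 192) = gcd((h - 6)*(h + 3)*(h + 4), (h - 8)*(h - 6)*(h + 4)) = h^2 - 2*h - 24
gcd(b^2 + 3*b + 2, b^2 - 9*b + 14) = 1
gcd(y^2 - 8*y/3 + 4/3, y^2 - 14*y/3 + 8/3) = y - 2/3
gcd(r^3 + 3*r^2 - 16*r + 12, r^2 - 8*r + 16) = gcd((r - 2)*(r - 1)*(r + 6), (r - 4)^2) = 1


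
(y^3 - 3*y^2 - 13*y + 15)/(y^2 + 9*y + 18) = (y^2 - 6*y + 5)/(y + 6)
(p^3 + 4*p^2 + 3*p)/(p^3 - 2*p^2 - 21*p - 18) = p/(p - 6)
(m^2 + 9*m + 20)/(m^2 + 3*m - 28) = (m^2 + 9*m + 20)/(m^2 + 3*m - 28)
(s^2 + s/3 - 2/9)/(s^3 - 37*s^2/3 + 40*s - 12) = (s + 2/3)/(s^2 - 12*s + 36)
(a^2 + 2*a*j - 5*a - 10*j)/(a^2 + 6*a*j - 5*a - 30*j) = (a + 2*j)/(a + 6*j)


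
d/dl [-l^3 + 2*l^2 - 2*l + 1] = -3*l^2 + 4*l - 2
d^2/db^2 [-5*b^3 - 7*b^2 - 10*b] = -30*b - 14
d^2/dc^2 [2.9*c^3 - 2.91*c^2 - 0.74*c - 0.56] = 17.4*c - 5.82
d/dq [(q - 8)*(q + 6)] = 2*q - 2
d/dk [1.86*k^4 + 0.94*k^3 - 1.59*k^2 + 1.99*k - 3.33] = 7.44*k^3 + 2.82*k^2 - 3.18*k + 1.99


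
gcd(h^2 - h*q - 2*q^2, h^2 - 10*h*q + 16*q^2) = -h + 2*q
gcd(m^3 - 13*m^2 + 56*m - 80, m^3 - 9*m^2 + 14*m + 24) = m - 4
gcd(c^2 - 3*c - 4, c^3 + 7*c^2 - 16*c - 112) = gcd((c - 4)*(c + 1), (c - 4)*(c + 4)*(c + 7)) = c - 4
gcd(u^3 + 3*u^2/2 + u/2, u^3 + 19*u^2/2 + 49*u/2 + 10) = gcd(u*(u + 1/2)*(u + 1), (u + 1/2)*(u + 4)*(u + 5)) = u + 1/2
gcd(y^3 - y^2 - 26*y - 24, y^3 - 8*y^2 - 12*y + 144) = y^2 - 2*y - 24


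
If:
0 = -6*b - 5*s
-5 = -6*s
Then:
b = -25/36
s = 5/6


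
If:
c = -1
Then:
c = -1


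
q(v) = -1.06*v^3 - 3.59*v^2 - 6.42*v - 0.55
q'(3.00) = -56.58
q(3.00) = -80.74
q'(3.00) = -56.58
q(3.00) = -80.74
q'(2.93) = -54.76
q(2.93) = -76.84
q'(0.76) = -13.71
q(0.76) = -7.97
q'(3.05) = -57.90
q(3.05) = -83.60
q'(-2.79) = -11.14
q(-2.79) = 12.44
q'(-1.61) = -3.10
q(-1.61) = 4.90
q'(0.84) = -14.70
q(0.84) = -9.10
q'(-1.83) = -3.93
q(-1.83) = 5.67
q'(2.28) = -39.32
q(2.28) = -46.41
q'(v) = -3.18*v^2 - 7.18*v - 6.42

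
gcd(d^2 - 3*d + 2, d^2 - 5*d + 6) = d - 2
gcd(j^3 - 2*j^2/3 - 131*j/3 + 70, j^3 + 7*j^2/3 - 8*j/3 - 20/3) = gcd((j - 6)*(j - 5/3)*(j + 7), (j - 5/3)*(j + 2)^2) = j - 5/3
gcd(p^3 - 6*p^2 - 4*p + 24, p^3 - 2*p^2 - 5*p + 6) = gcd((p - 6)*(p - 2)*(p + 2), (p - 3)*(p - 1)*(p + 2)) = p + 2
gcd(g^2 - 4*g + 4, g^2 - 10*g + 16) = g - 2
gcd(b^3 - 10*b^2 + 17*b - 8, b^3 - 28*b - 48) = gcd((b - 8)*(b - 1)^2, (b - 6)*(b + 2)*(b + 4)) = 1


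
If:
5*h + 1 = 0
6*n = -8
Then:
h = -1/5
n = -4/3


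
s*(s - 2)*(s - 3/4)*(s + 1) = s^4 - 7*s^3/4 - 5*s^2/4 + 3*s/2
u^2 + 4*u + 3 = (u + 1)*(u + 3)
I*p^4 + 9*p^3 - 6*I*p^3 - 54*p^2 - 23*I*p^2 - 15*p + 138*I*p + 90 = (p - 6)*(p - 5*I)*(p - 3*I)*(I*p + 1)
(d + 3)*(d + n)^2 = d^3 + 2*d^2*n + 3*d^2 + d*n^2 + 6*d*n + 3*n^2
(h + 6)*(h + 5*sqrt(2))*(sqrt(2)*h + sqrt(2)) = sqrt(2)*h^3 + 7*sqrt(2)*h^2 + 10*h^2 + 6*sqrt(2)*h + 70*h + 60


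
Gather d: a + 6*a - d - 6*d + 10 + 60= 7*a - 7*d + 70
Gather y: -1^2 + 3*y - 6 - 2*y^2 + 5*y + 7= -2*y^2 + 8*y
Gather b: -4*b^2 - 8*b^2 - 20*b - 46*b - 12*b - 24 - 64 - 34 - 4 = -12*b^2 - 78*b - 126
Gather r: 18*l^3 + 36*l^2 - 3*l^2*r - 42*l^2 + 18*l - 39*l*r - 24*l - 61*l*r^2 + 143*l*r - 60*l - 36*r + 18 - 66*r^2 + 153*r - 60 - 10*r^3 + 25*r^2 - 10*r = 18*l^3 - 6*l^2 - 66*l - 10*r^3 + r^2*(-61*l - 41) + r*(-3*l^2 + 104*l + 107) - 42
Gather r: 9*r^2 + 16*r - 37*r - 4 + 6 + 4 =9*r^2 - 21*r + 6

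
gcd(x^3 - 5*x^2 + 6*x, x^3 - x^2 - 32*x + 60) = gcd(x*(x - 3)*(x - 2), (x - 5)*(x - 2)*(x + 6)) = x - 2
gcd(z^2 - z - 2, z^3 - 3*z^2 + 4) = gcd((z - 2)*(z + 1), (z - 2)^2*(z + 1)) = z^2 - z - 2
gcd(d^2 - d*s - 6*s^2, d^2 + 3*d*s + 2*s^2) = d + 2*s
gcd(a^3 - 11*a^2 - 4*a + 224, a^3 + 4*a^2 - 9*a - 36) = a + 4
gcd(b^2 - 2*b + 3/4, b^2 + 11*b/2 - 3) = b - 1/2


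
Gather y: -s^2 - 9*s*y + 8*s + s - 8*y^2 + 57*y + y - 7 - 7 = -s^2 + 9*s - 8*y^2 + y*(58 - 9*s) - 14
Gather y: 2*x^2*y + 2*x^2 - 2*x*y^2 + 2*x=2*x^2*y + 2*x^2 - 2*x*y^2 + 2*x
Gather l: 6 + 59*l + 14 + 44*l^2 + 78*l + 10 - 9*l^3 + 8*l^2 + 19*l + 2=-9*l^3 + 52*l^2 + 156*l + 32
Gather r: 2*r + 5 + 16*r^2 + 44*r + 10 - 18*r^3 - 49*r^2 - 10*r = -18*r^3 - 33*r^2 + 36*r + 15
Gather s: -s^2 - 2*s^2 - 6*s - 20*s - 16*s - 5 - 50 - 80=-3*s^2 - 42*s - 135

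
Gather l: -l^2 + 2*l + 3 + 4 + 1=-l^2 + 2*l + 8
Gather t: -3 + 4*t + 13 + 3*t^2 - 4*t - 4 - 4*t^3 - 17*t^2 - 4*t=-4*t^3 - 14*t^2 - 4*t + 6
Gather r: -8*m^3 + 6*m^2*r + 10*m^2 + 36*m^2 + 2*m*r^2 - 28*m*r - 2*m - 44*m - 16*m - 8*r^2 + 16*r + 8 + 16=-8*m^3 + 46*m^2 - 62*m + r^2*(2*m - 8) + r*(6*m^2 - 28*m + 16) + 24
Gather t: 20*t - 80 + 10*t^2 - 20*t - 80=10*t^2 - 160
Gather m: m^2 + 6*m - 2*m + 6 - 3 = m^2 + 4*m + 3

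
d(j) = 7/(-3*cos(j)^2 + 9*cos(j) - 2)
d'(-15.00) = -0.55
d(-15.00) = -0.66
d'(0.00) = 0.00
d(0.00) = 1.75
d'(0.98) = 7.59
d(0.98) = 3.36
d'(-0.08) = -0.11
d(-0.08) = 1.75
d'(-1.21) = -69.85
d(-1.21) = 8.71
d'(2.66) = 0.31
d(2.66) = -0.57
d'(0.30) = 0.45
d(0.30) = 1.81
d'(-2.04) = -1.64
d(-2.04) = -1.05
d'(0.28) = 0.42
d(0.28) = 1.80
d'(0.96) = 6.74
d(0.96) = 3.22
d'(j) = 7*(-6*sin(j)*cos(j) + 9*sin(j))/(-3*cos(j)^2 + 9*cos(j) - 2)^2 = 21*(3 - 2*cos(j))*sin(j)/(3*cos(j)^2 - 9*cos(j) + 2)^2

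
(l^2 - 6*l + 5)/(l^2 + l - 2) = (l - 5)/(l + 2)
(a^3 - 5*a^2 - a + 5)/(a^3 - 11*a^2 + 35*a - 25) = (a + 1)/(a - 5)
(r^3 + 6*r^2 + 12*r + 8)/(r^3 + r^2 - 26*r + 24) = (r^3 + 6*r^2 + 12*r + 8)/(r^3 + r^2 - 26*r + 24)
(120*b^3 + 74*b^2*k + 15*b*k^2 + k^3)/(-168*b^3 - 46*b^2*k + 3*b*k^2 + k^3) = (-5*b - k)/(7*b - k)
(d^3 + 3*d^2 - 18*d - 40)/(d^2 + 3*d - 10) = (d^2 - 2*d - 8)/(d - 2)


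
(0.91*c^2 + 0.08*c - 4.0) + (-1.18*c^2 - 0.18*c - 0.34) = -0.27*c^2 - 0.1*c - 4.34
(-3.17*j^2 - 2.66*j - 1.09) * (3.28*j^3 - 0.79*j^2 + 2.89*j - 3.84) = -10.3976*j^5 - 6.2205*j^4 - 10.6351*j^3 + 5.3465*j^2 + 7.0643*j + 4.1856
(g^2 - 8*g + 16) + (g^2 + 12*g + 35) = 2*g^2 + 4*g + 51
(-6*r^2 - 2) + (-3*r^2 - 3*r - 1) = -9*r^2 - 3*r - 3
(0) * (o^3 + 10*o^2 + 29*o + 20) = 0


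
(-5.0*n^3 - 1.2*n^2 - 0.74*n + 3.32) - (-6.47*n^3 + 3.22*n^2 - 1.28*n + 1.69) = 1.47*n^3 - 4.42*n^2 + 0.54*n + 1.63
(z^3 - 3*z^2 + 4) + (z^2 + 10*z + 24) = z^3 - 2*z^2 + 10*z + 28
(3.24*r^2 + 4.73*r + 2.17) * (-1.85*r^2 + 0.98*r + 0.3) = -5.994*r^4 - 5.5753*r^3 + 1.5929*r^2 + 3.5456*r + 0.651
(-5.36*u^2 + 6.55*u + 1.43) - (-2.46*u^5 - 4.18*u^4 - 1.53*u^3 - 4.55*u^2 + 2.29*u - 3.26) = 2.46*u^5 + 4.18*u^4 + 1.53*u^3 - 0.81*u^2 + 4.26*u + 4.69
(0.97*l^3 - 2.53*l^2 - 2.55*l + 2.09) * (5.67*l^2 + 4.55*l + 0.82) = 5.4999*l^5 - 9.9316*l^4 - 25.1746*l^3 - 1.8268*l^2 + 7.4185*l + 1.7138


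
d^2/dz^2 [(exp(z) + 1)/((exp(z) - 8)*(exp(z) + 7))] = (exp(4*z) + 5*exp(3*z) + 333*exp(2*z) + 169*exp(z) + 3080)*exp(z)/(exp(6*z) - 3*exp(5*z) - 165*exp(4*z) + 335*exp(3*z) + 9240*exp(2*z) - 9408*exp(z) - 175616)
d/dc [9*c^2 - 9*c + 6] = 18*c - 9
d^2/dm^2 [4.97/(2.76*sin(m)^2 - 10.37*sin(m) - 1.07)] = (151.437888*sin(m)^4 - 426.742092*sin(m)^3 + 366.011177*sin(m)^2 + 798.337561*sin(m) - 1098.271594)/(-2.76*sin(m)^2 + 10.37*sin(m) + 1.07)^3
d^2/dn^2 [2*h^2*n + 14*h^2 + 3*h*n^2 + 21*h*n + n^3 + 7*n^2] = 6*h + 6*n + 14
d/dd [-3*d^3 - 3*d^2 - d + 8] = -9*d^2 - 6*d - 1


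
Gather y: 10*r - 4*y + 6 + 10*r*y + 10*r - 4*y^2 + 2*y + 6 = 20*r - 4*y^2 + y*(10*r - 2) + 12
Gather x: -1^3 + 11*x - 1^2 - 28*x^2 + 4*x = -28*x^2 + 15*x - 2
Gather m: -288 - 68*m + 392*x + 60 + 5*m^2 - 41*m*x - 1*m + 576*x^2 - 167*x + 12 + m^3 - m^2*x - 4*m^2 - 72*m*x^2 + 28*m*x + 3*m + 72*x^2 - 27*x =m^3 + m^2*(1 - x) + m*(-72*x^2 - 13*x - 66) + 648*x^2 + 198*x - 216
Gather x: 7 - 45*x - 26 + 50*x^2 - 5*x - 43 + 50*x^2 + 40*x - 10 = 100*x^2 - 10*x - 72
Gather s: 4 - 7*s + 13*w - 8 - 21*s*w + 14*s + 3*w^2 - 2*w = s*(7 - 21*w) + 3*w^2 + 11*w - 4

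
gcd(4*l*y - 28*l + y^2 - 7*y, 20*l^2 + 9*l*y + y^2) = 4*l + y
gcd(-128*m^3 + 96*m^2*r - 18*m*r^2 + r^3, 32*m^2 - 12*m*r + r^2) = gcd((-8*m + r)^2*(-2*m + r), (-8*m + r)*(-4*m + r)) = -8*m + r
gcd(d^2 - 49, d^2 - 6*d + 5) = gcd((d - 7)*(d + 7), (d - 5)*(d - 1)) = 1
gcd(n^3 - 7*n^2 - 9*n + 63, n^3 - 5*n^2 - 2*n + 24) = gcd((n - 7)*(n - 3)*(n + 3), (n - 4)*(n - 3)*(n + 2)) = n - 3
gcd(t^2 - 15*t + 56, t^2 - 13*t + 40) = t - 8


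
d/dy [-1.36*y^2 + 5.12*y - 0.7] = 5.12 - 2.72*y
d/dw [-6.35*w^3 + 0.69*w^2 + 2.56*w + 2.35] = -19.05*w^2 + 1.38*w + 2.56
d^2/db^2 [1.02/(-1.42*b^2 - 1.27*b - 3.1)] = (4.113456*b^2 + 3.678936*b - 1.02*(2.84*b + 1.27)*(5.68*b + 2.54) + 8.98008)/(1.42*b^2 + 1.27*b + 3.1)^3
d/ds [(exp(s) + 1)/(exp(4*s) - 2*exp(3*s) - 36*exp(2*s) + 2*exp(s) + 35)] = 3*(-exp(2*s) + 2*exp(s) + 11)*exp(s)/(exp(6*s) - 6*exp(5*s) - 57*exp(4*s) + 268*exp(3*s) + 879*exp(2*s) - 2310*exp(s) + 1225)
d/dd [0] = 0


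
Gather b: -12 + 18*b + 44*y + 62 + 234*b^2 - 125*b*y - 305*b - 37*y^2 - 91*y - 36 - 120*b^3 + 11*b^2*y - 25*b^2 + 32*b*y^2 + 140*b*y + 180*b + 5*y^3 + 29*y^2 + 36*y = -120*b^3 + b^2*(11*y + 209) + b*(32*y^2 + 15*y - 107) + 5*y^3 - 8*y^2 - 11*y + 14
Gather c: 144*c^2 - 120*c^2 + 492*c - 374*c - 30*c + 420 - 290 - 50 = 24*c^2 + 88*c + 80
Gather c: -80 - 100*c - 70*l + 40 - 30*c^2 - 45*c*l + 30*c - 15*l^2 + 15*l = -30*c^2 + c*(-45*l - 70) - 15*l^2 - 55*l - 40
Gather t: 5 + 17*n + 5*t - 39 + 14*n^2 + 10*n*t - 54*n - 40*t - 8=14*n^2 - 37*n + t*(10*n - 35) - 42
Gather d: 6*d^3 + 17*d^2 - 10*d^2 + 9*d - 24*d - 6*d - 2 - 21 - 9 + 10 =6*d^3 + 7*d^2 - 21*d - 22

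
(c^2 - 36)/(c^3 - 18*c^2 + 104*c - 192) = (c + 6)/(c^2 - 12*c + 32)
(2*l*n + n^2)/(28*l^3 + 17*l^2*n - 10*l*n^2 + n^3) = n*(2*l + n)/(28*l^3 + 17*l^2*n - 10*l*n^2 + n^3)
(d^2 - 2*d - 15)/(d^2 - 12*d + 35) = (d + 3)/(d - 7)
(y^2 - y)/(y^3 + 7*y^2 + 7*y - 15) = y/(y^2 + 8*y + 15)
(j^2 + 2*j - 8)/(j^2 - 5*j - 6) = (-j^2 - 2*j + 8)/(-j^2 + 5*j + 6)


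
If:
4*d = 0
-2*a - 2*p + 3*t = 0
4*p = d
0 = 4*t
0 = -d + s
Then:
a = 0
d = 0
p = 0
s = 0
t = 0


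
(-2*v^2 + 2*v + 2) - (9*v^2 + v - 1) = -11*v^2 + v + 3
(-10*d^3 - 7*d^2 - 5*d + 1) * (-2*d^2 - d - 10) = 20*d^5 + 24*d^4 + 117*d^3 + 73*d^2 + 49*d - 10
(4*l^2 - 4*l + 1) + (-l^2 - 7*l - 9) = 3*l^2 - 11*l - 8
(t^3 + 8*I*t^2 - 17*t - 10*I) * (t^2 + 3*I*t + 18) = t^5 + 11*I*t^4 - 23*t^3 + 83*I*t^2 - 276*t - 180*I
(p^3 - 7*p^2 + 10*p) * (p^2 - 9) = p^5 - 7*p^4 + p^3 + 63*p^2 - 90*p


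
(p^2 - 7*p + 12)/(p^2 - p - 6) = (p - 4)/(p + 2)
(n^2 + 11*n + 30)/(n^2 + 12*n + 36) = (n + 5)/(n + 6)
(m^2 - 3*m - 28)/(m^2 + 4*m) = (m - 7)/m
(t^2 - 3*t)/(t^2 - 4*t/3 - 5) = 3*t/(3*t + 5)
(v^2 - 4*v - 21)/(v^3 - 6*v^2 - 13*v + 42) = 1/(v - 2)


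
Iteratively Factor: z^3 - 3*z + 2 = (z + 2)*(z^2 - 2*z + 1) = (z - 1)*(z + 2)*(z - 1)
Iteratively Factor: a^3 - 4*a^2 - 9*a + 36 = (a - 3)*(a^2 - a - 12) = (a - 3)*(a + 3)*(a - 4)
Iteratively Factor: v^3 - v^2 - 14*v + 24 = (v - 2)*(v^2 + v - 12) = (v - 2)*(v + 4)*(v - 3)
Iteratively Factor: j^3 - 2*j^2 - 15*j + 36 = (j - 3)*(j^2 + j - 12) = (j - 3)^2*(j + 4)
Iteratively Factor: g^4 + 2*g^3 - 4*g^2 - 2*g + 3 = (g + 3)*(g^3 - g^2 - g + 1) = (g + 1)*(g + 3)*(g^2 - 2*g + 1) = (g - 1)*(g + 1)*(g + 3)*(g - 1)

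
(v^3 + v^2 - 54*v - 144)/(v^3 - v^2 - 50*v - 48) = (v + 3)/(v + 1)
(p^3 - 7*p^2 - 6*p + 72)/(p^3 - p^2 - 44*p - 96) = (p^2 - 10*p + 24)/(p^2 - 4*p - 32)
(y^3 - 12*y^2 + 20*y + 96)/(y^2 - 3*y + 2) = (y^3 - 12*y^2 + 20*y + 96)/(y^2 - 3*y + 2)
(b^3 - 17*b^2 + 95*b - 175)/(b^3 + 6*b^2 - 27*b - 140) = (b^2 - 12*b + 35)/(b^2 + 11*b + 28)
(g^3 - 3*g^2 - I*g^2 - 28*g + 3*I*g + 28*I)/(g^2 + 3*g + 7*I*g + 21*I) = (g^3 - g^2*(3 + I) + g*(-28 + 3*I) + 28*I)/(g^2 + g*(3 + 7*I) + 21*I)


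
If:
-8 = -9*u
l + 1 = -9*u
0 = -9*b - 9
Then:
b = -1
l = -9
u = 8/9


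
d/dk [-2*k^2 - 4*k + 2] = -4*k - 4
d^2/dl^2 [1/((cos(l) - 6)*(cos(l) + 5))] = (-4*sin(l)^4 + 123*sin(l)^2 + 105*cos(l)/4 + 3*cos(3*l)/4 - 57)/((cos(l) - 6)^3*(cos(l) + 5)^3)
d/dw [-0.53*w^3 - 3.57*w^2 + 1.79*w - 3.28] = -1.59*w^2 - 7.14*w + 1.79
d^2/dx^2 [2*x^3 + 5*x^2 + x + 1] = 12*x + 10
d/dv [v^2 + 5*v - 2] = 2*v + 5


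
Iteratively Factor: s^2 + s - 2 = (s - 1)*(s + 2)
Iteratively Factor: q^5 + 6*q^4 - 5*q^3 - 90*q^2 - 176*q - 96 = (q + 1)*(q^4 + 5*q^3 - 10*q^2 - 80*q - 96) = (q + 1)*(q + 4)*(q^3 + q^2 - 14*q - 24) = (q + 1)*(q + 2)*(q + 4)*(q^2 - q - 12) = (q - 4)*(q + 1)*(q + 2)*(q + 4)*(q + 3)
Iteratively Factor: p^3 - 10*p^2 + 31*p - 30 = (p - 5)*(p^2 - 5*p + 6) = (p - 5)*(p - 3)*(p - 2)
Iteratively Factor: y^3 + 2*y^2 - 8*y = (y + 4)*(y^2 - 2*y) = y*(y + 4)*(y - 2)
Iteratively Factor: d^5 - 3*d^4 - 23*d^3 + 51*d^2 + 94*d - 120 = (d - 5)*(d^4 + 2*d^3 - 13*d^2 - 14*d + 24) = (d - 5)*(d - 3)*(d^3 + 5*d^2 + 2*d - 8) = (d - 5)*(d - 3)*(d - 1)*(d^2 + 6*d + 8) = (d - 5)*(d - 3)*(d - 1)*(d + 4)*(d + 2)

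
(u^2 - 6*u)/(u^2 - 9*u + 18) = u/(u - 3)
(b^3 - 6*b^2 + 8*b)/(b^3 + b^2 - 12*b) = (b^2 - 6*b + 8)/(b^2 + b - 12)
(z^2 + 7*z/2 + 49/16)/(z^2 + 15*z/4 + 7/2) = (z + 7/4)/(z + 2)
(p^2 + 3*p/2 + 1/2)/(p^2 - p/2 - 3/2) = (2*p + 1)/(2*p - 3)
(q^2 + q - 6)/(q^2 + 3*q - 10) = (q + 3)/(q + 5)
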